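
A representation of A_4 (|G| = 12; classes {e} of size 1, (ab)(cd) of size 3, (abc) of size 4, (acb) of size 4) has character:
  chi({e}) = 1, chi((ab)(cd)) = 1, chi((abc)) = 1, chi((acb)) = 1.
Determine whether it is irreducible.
Irreducible: <chi, chi> = 1.

Working: <chi, chi> = (1/|G|) sum_C |C| * |chi(C)|^2 = (1/12)[1*|1|^2 + 3*|1|^2 + 4*|1|^2 + 4*|1|^2]
  = (1/12)[(1) + (3) + (4) + (4)] = 12/12 = 1.
(Exp terms are combined using exp(i*s)*conj(exp(i*t)) = exp(i*(s-t)), and sums of them are collapsed using the identity that for every m > 1 the m distinct m-th roots of unity sum to 0, e.g. 1 + exp(2*I*pi/3) + exp(-2*I*pi/3) = 0.)
A character is irreducible iff <chi, chi> = 1, so this representation is irreducible.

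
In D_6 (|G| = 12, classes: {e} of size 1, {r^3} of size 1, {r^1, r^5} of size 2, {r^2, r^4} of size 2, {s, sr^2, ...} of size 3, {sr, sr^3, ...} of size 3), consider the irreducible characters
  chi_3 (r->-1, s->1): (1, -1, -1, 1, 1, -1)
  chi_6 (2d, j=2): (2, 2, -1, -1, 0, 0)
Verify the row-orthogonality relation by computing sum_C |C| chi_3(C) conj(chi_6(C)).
Sum = 0; so <chi_3, chi_6> = 0 (distinct irreducibles are orthogonal).

Compute term by term over conjugacy classes (|C| * chi_3(C) * conj(chi_6(C))):
  1*(1)*conj(2) + 1*(-1)*conj(2) + 2*(-1)*conj(-1) + 2*(1)*conj(-1) + 3*(1)*conj(0) + 3*(-1)*conj(0)
  = (2) + (-2) + (2) + (-2) + (0) + (0)
  = 0.
Dividing by |G| = 12 gives 0/12 = 0, matching the row-orthogonality relation <chi_3, chi_6> = [chi_3 = chi_6].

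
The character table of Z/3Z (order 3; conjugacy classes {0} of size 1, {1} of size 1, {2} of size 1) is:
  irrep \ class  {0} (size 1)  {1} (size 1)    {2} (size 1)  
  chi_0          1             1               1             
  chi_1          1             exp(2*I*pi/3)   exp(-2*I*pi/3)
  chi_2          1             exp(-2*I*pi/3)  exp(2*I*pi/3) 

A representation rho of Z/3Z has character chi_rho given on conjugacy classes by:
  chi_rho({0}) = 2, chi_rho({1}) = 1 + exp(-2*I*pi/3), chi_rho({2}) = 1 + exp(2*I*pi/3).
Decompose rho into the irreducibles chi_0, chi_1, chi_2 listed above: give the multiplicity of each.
Multiplicities: chi_0: 1, chi_1: 0, chi_2: 1.

Why: Use <chi_rho, chi> = (1/|G|) sum_C |C| * chi_rho(C) * conj(chi(C)) with |G| = 3 for each irreducible chi in the table:
  <chi_rho, chi_0> = (1/3)[1*(2)*conj(1) + 1*(1 + exp(-2*I*pi/3))*conj(1) + 1*(1 + exp(2*I*pi/3))*conj(1)]
      = (1/3)[(2) + (1 + exp(-2*I*pi/3)) + (1 + exp(2*I*pi/3))] = 3/3 = 1
  <chi_rho, chi_1> = (1/3)[1*(2)*conj(1) + 1*(1 + exp(-2*I*pi/3))*conj(exp(2*I*pi/3)) + 1*(1 + exp(2*I*pi/3))*conj(exp(-2*I*pi/3))]
      = (1/3)[(2) + (-1) + (-1)] = 0/3 = 0
  <chi_rho, chi_2> = (1/3)[1*(2)*conj(1) + 1*(1 + exp(-2*I*pi/3))*conj(exp(-2*I*pi/3)) + 1*(1 + exp(2*I*pi/3))*conj(exp(2*I*pi/3))]
      = (1/3)[(2) + (1 + exp(2*I*pi/3)) + (1 + exp(-2*I*pi/3))] = 3/3 = 1
(Exp terms are combined using exp(i*s)*conj(exp(i*t)) = exp(i*(s-t)), and sums of them are collapsed using the identity that for every m > 1 the m distinct m-th roots of unity sum to 0, e.g. 1 + exp(2*I*pi/3) + exp(-2*I*pi/3) = 0.)
Dimension check: dim(rho) = sum (mult * dim) = 1*1 + 0*1 + 1*1 = 2 = chi_rho(e) = 2.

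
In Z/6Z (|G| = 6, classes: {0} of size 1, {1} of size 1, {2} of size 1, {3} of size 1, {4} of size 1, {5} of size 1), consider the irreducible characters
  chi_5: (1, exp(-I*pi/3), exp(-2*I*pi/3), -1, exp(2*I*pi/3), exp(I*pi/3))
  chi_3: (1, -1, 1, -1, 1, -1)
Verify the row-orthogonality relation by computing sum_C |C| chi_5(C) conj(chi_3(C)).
Sum = 0; so <chi_5, chi_3> = 0 (distinct irreducibles are orthogonal).

Argument: Compute term by term over conjugacy classes (|C| * chi_5(C) * conj(chi_3(C))):
  1*(1)*conj(1) + 1*(exp(-I*pi/3))*conj(-1) + 1*(exp(-2*I*pi/3))*conj(1) + 1*(-1)*conj(-1) + 1*(exp(2*I*pi/3))*conj(1) + 1*(exp(I*pi/3))*conj(-1)
  = (1) + (-exp(-I*pi/3)) + (exp(-2*I*pi/3)) + (1) + (exp(2*I*pi/3)) + (-exp(I*pi/3))
  = 0.
(Exp terms are combined using exp(i*s)*conj(exp(i*t)) = exp(i*(s-t)), and sums of them are collapsed using the identity that for every m > 1 the m distinct m-th roots of unity sum to 0, e.g. 1 + exp(2*I*pi/3) + exp(-2*I*pi/3) = 0.)
Dividing by |G| = 6 gives 0/6 = 0, matching the row-orthogonality relation <chi_5, chi_3> = [chi_5 = chi_3].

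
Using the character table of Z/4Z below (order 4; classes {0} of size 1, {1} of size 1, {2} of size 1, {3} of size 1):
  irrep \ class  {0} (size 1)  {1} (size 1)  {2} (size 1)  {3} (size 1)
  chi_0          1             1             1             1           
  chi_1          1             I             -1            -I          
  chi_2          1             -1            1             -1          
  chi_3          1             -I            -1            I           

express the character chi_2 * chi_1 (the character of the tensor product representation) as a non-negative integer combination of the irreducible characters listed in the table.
chi_2 tensor chi_1 = chi_3 (all other irreducibles have multiplicity 0).

Why: The character of a tensor product is the pointwise product (chi_2 * chi_1)(C) = chi_2(C) * chi_1(C):
  {0}: (1)*(1), {1}: (-1)*(I), {2}: (1)*(-1), {3}: (-1)*(-I)
so (chi_2 * chi_1) takes values
  {0} -> 1, {1} -> -I, {2} -> -1, {3} -> I.
Now take the inner product of this character with each irreducible chi from the table, <chi_2*chi_1, chi> = (1/4) sum_C |C| (chi_2*chi_1)(C) conj(chi(C)):
  <chi_2*chi_1, chi_0> = (1/4)[1*(1)*conj(1) + 1*(-I)*conj(1) + 1*(-1)*conj(1) + 1*(I)*conj(1)]
      = (1/4)[(1) + (-I) + (-1) + (I)] = 0/4 = 0
  <chi_2*chi_1, chi_1> = (1/4)[1*(1)*conj(1) + 1*(-I)*conj(I) + 1*(-1)*conj(-1) + 1*(I)*conj(-I)]
      = (1/4)[(1) + (-1) + (1) + (-1)] = 0/4 = 0
  <chi_2*chi_1, chi_2> = (1/4)[1*(1)*conj(1) + 1*(-I)*conj(-1) + 1*(-1)*conj(1) + 1*(I)*conj(-1)]
      = (1/4)[(1) + (I) + (-1) + (-I)] = 0/4 = 0
  <chi_2*chi_1, chi_3> = (1/4)[1*(1)*conj(1) + 1*(-I)*conj(-I) + 1*(-1)*conj(-1) + 1*(I)*conj(I)]
      = (1/4)[(1) + (1) + (1) + (1)] = 4/4 = 1
(Exp terms are combined using exp(i*s)*conj(exp(i*t)) = exp(i*(s-t)), and sums of them are collapsed using the identity that for every m > 1 the m distinct m-th roots of unity sum to 0, e.g. 1 + exp(2*I*pi/3) + exp(-2*I*pi/3) = 0.)
Hence the multiplicities are chi_3: 1. Dimension check: dim(chi_2)*dim(chi_1) = 1*1 = 1 and sum (mult * dim) = 1*1 = 1.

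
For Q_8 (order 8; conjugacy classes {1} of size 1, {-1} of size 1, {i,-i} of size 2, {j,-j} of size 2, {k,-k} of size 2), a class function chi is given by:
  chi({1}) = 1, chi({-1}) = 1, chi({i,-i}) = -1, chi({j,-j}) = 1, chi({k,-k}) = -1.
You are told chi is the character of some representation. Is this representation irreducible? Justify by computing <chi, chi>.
Irreducible: <chi, chi> = 1.

Working: <chi, chi> = (1/|G|) sum_C |C| * |chi(C)|^2 = (1/8)[1*|1|^2 + 1*|1|^2 + 2*|-1|^2 + 2*|1|^2 + 2*|-1|^2]
  = (1/8)[(1) + (1) + (2) + (2) + (2)] = 8/8 = 1.
A character is irreducible iff <chi, chi> = 1, so this representation is irreducible.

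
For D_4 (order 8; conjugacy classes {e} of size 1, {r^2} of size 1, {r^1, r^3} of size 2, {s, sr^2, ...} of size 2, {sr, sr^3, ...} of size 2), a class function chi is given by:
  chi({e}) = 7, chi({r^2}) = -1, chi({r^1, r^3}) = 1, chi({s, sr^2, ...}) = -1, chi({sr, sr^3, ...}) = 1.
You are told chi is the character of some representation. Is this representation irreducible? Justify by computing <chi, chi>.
Not irreducible (reducible): <chi, chi> = 7 > 1.

Explanation: <chi, chi> = (1/|G|) sum_C |C| * |chi(C)|^2 = (1/8)[1*|7|^2 + 1*|-1|^2 + 2*|1|^2 + 2*|-1|^2 + 2*|1|^2]
  = (1/8)[(49) + (1) + (2) + (2) + (2)] = 56/8 = 7.
A character is irreducible iff <chi, chi> = 1, so this representation is reducible.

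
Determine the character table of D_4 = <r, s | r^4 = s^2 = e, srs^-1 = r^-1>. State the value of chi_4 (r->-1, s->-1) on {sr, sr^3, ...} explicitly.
Conjugacy classes: {e} of size 1, {r^2} of size 1, {r^1, r^3} of size 2, {s, sr^2, ...} of size 2, {sr, sr^3, ...} of size 2.
Character table:
  irrep \ class              {e} (size 1)  {r^2} (size 1)  {r^1, r^3} (size 2)  {s, sr^2, ...} (size 2)  {sr, sr^3, ...} (size 2)
  chi_1 (triv)               1             1               1                    1                        1                       
  chi_2 (sign: r->1, s->-1)  1             1               1                    -1                       -1                      
  chi_3 (r->-1, s->1)        1             1               -1                   1                        -1                      
  chi_4 (r->-1, s->-1)       1             1               -1                   -1                       1                       
  chi_5 (2d, j=1)            2             -2              0                    0                        0                       

Spot check: chi_4 (r->-1, s->-1) on {sr, sr^3, ...} = 1.

Reasoning: D_4 has order 2*4 = 8 with 5 conjugacy classes, hence 5 irreducibles. Sum of squared dims 1 + 1 + 1 + 1 + 4 = 8 = |G|. Linear characters come from the abelianisation; the 2-dimensional irreps have character r^k -> 2*cos(2*pi*j*k/4), reflections -> 0.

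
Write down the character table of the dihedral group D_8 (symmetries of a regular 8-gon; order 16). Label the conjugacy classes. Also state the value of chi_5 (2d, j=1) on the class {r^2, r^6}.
Conjugacy classes: {e} of size 1, {r^4} of size 1, {r^1, r^7} of size 2, {r^2, r^6} of size 2, {r^3, r^5} of size 2, {s, sr^2, ...} of size 4, {sr, sr^3, ...} of size 4.
Character table:
  irrep \ class              {e} (size 1)  {r^4} (size 1)  {r^1, r^7} (size 2)  {r^2, r^6} (size 2)  {r^3, r^5} (size 2)  {s, sr^2, ...} (size 4)  {sr, sr^3, ...} (size 4)
  chi_1 (triv)               1             1               1                    1                    1                    1                        1                       
  chi_2 (sign: r->1, s->-1)  1             1               1                    1                    1                    -1                       -1                      
  chi_3 (r->-1, s->1)        1             1               -1                   1                    -1                   1                        -1                      
  chi_4 (r->-1, s->-1)       1             1               -1                   1                    -1                   -1                       1                       
  chi_5 (2d, j=1)            2             -2              sqrt(2)              0                    -sqrt(2)             0                        0                       
  chi_6 (2d, j=2)            2             2               0                    -2                   0                    0                        0                       
  chi_7 (2d, j=3)            2             -2              -sqrt(2)             0                    sqrt(2)              0                        0                       

Spot check: chi_5 (2d, j=1) on {r^2, r^6} = 0.

Justification: D_8 has order 2*8 = 16 with 7 conjugacy classes, hence 7 irreducibles. Sum of squared dims 1 + 1 + 1 + 1 + 4 + 4 + 4 = 16 = |G|. Linear characters come from the abelianisation; the 2-dimensional irreps have character r^k -> 2*cos(2*pi*j*k/8), reflections -> 0.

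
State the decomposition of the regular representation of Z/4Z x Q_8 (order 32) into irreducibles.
Each irreducible V_i of dimension d_i appears with multiplicity d_i, i.e. rho_reg = (direct sum over all irreducibles V_i) d_i V_i. The irreducible dimensions for Z/4Z x Q_8 are 1, 1, 1, 1, 1, 1, 1, 1, 1, 1, 1, 1, 1, 1, 1, 1, 2, 2, 2, 2: 16 irreducibles of dimension 1, each with multiplicity 1; 4 irreducibles of dimension 2, each with multiplicity 2. Total dimension 16*1*1 + 4*2*2 = 32 = |G|.

Details: General theorem: in the regular representation of a finite group G, each irreducible appears with multiplicity equal to its dimension. Check: dim(rho_reg) = sum d_i^2 = 1 + 1 + 1 + 1 + 1 + 1 + 1 + 1 + 1 + 1 + 1 + 1 + 1 + 1 + 1 + 1 + 4 + 4 + 4 + 4 = 32 = |G|.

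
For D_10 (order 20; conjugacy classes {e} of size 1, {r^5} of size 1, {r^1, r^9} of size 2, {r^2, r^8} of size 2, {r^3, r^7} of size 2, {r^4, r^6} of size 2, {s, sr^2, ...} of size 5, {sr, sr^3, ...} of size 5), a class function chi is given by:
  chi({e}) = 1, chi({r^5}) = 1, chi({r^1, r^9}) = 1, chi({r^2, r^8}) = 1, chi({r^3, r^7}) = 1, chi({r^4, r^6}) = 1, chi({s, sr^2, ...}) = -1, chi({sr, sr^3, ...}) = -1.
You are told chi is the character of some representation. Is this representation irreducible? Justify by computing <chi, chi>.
Irreducible: <chi, chi> = 1.

Justification: <chi, chi> = (1/|G|) sum_C |C| * |chi(C)|^2 = (1/20)[1*|1|^2 + 1*|1|^2 + 2*|1|^2 + 2*|1|^2 + 2*|1|^2 + 2*|1|^2 + 5*|-1|^2 + 5*|-1|^2]
  = (1/20)[(1) + (1) + (2) + (2) + (2) + (2) + (5) + (5)] = 20/20 = 1.
A character is irreducible iff <chi, chi> = 1, so this representation is irreducible.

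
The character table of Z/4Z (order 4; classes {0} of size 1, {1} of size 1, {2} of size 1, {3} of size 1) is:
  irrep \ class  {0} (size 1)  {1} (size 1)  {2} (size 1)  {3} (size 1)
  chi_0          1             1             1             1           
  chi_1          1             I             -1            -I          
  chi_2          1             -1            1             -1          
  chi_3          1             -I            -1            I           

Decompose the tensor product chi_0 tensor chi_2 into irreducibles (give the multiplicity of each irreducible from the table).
chi_0 tensor chi_2 = chi_2 (all other irreducibles have multiplicity 0).

Explanation: The character of a tensor product is the pointwise product (chi_0 * chi_2)(C) = chi_0(C) * chi_2(C):
  {0}: (1)*(1), {1}: (1)*(-1), {2}: (1)*(1), {3}: (1)*(-1)
so (chi_0 * chi_2) takes values
  {0} -> 1, {1} -> -1, {2} -> 1, {3} -> -1.
Now take the inner product of this character with each irreducible chi from the table, <chi_0*chi_2, chi> = (1/4) sum_C |C| (chi_0*chi_2)(C) conj(chi(C)):
  <chi_0*chi_2, chi_0> = (1/4)[1*(1)*conj(1) + 1*(-1)*conj(1) + 1*(1)*conj(1) + 1*(-1)*conj(1)]
      = (1/4)[(1) + (-1) + (1) + (-1)] = 0/4 = 0
  <chi_0*chi_2, chi_1> = (1/4)[1*(1)*conj(1) + 1*(-1)*conj(I) + 1*(1)*conj(-1) + 1*(-1)*conj(-I)]
      = (1/4)[(1) + (I) + (-1) + (-I)] = 0/4 = 0
  <chi_0*chi_2, chi_2> = (1/4)[1*(1)*conj(1) + 1*(-1)*conj(-1) + 1*(1)*conj(1) + 1*(-1)*conj(-1)]
      = (1/4)[(1) + (1) + (1) + (1)] = 4/4 = 1
  <chi_0*chi_2, chi_3> = (1/4)[1*(1)*conj(1) + 1*(-1)*conj(-I) + 1*(1)*conj(-1) + 1*(-1)*conj(I)]
      = (1/4)[(1) + (-I) + (-1) + (I)] = 0/4 = 0
(Exp terms are combined using exp(i*s)*conj(exp(i*t)) = exp(i*(s-t)), and sums of them are collapsed using the identity that for every m > 1 the m distinct m-th roots of unity sum to 0, e.g. 1 + exp(2*I*pi/3) + exp(-2*I*pi/3) = 0.)
Hence the multiplicities are chi_2: 1. Dimension check: dim(chi_0)*dim(chi_2) = 1*1 = 1 and sum (mult * dim) = 1*1 = 1.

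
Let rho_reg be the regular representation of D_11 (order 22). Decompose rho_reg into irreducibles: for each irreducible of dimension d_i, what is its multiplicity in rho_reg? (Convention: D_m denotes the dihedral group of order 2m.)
Each irreducible V_i of dimension d_i appears with multiplicity d_i, i.e. rho_reg = (direct sum over all irreducibles V_i) d_i V_i. The irreducible dimensions for D_11 are 1, 1, 2, 2, 2, 2, 2: 2 irreducibles of dimension 1, each with multiplicity 1; 5 irreducibles of dimension 2, each with multiplicity 2. Total dimension 2*1*1 + 5*2*2 = 22 = |G|.

General theorem: in the regular representation of a finite group G, each irreducible appears with multiplicity equal to its dimension. Check: dim(rho_reg) = sum d_i^2 = 1 + 1 + 4 + 4 + 4 + 4 + 4 = 22 = |G|.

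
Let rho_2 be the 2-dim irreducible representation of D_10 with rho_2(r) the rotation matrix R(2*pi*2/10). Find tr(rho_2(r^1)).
chi_{rho_2}(r^1) = 2*cos(2*pi*2*1/10) = -1/2 + sqrt(5)/2

rho_2(r^1) is rotation by angle 2*pi*2*1/10, whose trace is 2*cos(2*pi*2*1/10) = -1/2 + sqrt(5)/2.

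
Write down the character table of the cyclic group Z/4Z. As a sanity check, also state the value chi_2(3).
Character table of Z/4Z (irreps indexed chi_0,...,chi_3 with chi_k(m) = zeta_4^(k*m), zeta_4 = exp(2*pi*i/4)):
  irrep \ class  {0} (size 1)  {1} (size 1)  {2} (size 1)  {3} (size 1)
  chi_0          1             1             1             1           
  chi_1          1             I             -1            -I          
  chi_2          1             -1            1             -1          
  chi_3          1             -I            -1            I           

Spot check: chi_2(3) = zeta_4^(2*3) = zeta_4^6 = -1.

Details: Z/4Z is abelian, so all 4 irreducible complex representations are 1-dimensional. They are given by chi_k(m) = zeta_4^(k*m) for k = 0,...,3. Row orthogonality: sum_m chi_k(m) conj(chi_l(m)) = 4 * [k = l].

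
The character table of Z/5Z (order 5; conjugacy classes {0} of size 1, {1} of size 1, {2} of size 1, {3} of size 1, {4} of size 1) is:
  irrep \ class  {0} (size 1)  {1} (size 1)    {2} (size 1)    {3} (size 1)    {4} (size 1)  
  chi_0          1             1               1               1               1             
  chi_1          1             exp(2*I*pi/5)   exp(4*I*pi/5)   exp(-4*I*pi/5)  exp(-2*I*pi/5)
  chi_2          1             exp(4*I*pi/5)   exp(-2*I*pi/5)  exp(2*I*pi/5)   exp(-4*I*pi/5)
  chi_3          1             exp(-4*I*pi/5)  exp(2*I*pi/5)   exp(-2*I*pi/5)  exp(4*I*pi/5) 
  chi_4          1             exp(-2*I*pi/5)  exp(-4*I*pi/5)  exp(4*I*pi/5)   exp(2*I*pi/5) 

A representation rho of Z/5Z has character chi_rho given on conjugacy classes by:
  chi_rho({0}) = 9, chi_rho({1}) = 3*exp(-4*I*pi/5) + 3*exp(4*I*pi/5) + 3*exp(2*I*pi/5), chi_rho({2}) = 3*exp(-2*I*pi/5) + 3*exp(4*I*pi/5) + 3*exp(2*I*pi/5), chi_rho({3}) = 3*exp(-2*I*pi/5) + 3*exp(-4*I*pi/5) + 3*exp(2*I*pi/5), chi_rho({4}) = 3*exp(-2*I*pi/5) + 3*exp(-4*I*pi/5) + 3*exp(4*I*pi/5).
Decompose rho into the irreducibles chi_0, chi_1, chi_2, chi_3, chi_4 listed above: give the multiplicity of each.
Multiplicities: chi_0: 0, chi_1: 3, chi_2: 3, chi_3: 3, chi_4: 0.

Use <chi_rho, chi> = (1/|G|) sum_C |C| * chi_rho(C) * conj(chi(C)) with |G| = 5 for each irreducible chi in the table:
  <chi_rho, chi_0> = (1/5)[1*(9)*conj(1) + 1*(3*exp(-4*I*pi/5) + 3*exp(4*I*pi/5) + 3*exp(2*I*pi/5))*conj(1) + 1*(3*exp(-2*I*pi/5) + 3*exp(4*I*pi/5) + 3*exp(2*I*pi/5))*conj(1) + 1*(3*exp(-2*I*pi/5) + 3*exp(-4*I*pi/5) + 3*exp(2*I*pi/5))*conj(1) + 1*(3*exp(-2*I*pi/5) + 3*exp(-4*I*pi/5) + 3*exp(4*I*pi/5))*conj(1)]
      = (1/5)[(9) + (3*exp(-4*I*pi/5) + 3*exp(4*I*pi/5) + 3*exp(2*I*pi/5)) + (3*exp(-2*I*pi/5) + 3*exp(4*I*pi/5) + 3*exp(2*I*pi/5)) + (3*exp(-2*I*pi/5) + 3*exp(-4*I*pi/5) + 3*exp(2*I*pi/5)) + (3*exp(-2*I*pi/5) + 3*exp(-4*I*pi/5) + 3*exp(4*I*pi/5))] = 0/5 = 0
  <chi_rho, chi_1> = (1/5)[1*(9)*conj(1) + 1*(3*exp(-4*I*pi/5) + 3*exp(4*I*pi/5) + 3*exp(2*I*pi/5))*conj(exp(2*I*pi/5)) + 1*(3*exp(-2*I*pi/5) + 3*exp(4*I*pi/5) + 3*exp(2*I*pi/5))*conj(exp(4*I*pi/5)) + 1*(3*exp(-2*I*pi/5) + 3*exp(-4*I*pi/5) + 3*exp(2*I*pi/5))*conj(exp(-4*I*pi/5)) + 1*(3*exp(-2*I*pi/5) + 3*exp(-4*I*pi/5) + 3*exp(4*I*pi/5))*conj(exp(-2*I*pi/5))]
      = (1/5)[(9) + (3 + 3*exp(4*I*pi/5) + 3*exp(2*I*pi/5)) + (3 + 3*exp(-2*I*pi/5) + 3*exp(4*I*pi/5)) + (3 + 3*exp(-4*I*pi/5) + 3*exp(2*I*pi/5)) + (3 + 3*exp(-2*I*pi/5) + 3*exp(-4*I*pi/5))] = 15/5 = 3
  <chi_rho, chi_2> = (1/5)[1*(9)*conj(1) + 1*(3*exp(-4*I*pi/5) + 3*exp(4*I*pi/5) + 3*exp(2*I*pi/5))*conj(exp(4*I*pi/5)) + 1*(3*exp(-2*I*pi/5) + 3*exp(4*I*pi/5) + 3*exp(2*I*pi/5))*conj(exp(-2*I*pi/5)) + 1*(3*exp(-2*I*pi/5) + 3*exp(-4*I*pi/5) + 3*exp(2*I*pi/5))*conj(exp(2*I*pi/5)) + 1*(3*exp(-2*I*pi/5) + 3*exp(-4*I*pi/5) + 3*exp(4*I*pi/5))*conj(exp(-4*I*pi/5))]
      = (1/5)[(9) + (3 + 3*exp(-2*I*pi/5) + 3*exp(2*I*pi/5)) + (3 + 3*exp(-4*I*pi/5) + 3*exp(4*I*pi/5)) + (3 + 3*exp(-4*I*pi/5) + 3*exp(4*I*pi/5)) + (3 + 3*exp(-2*I*pi/5) + 3*exp(2*I*pi/5))] = 15/5 = 3
  <chi_rho, chi_3> = (1/5)[1*(9)*conj(1) + 1*(3*exp(-4*I*pi/5) + 3*exp(4*I*pi/5) + 3*exp(2*I*pi/5))*conj(exp(-4*I*pi/5)) + 1*(3*exp(-2*I*pi/5) + 3*exp(4*I*pi/5) + 3*exp(2*I*pi/5))*conj(exp(2*I*pi/5)) + 1*(3*exp(-2*I*pi/5) + 3*exp(-4*I*pi/5) + 3*exp(2*I*pi/5))*conj(exp(-2*I*pi/5)) + 1*(3*exp(-2*I*pi/5) + 3*exp(-4*I*pi/5) + 3*exp(4*I*pi/5))*conj(exp(4*I*pi/5))]
      = (1/5)[(9) + (3 + 3*exp(-2*I*pi/5) + 3*exp(-4*I*pi/5)) + (3 + 3*exp(-4*I*pi/5) + 3*exp(2*I*pi/5)) + (3 + 3*exp(-2*I*pi/5) + 3*exp(4*I*pi/5)) + (3 + 3*exp(4*I*pi/5) + 3*exp(2*I*pi/5))] = 15/5 = 3
  <chi_rho, chi_4> = (1/5)[1*(9)*conj(1) + 1*(3*exp(-4*I*pi/5) + 3*exp(4*I*pi/5) + 3*exp(2*I*pi/5))*conj(exp(-2*I*pi/5)) + 1*(3*exp(-2*I*pi/5) + 3*exp(4*I*pi/5) + 3*exp(2*I*pi/5))*conj(exp(-4*I*pi/5)) + 1*(3*exp(-2*I*pi/5) + 3*exp(-4*I*pi/5) + 3*exp(2*I*pi/5))*conj(exp(4*I*pi/5)) + 1*(3*exp(-2*I*pi/5) + 3*exp(-4*I*pi/5) + 3*exp(4*I*pi/5))*conj(exp(2*I*pi/5))]
      = (1/5)[(9) + (3*exp(-2*I*pi/5) + 3*exp(-4*I*pi/5) + 3*exp(4*I*pi/5)) + (3*exp(-2*I*pi/5) + 3*exp(-4*I*pi/5) + 3*exp(2*I*pi/5)) + (3*exp(-2*I*pi/5) + 3*exp(4*I*pi/5) + 3*exp(2*I*pi/5)) + (3*exp(-4*I*pi/5) + 3*exp(4*I*pi/5) + 3*exp(2*I*pi/5))] = 0/5 = 0
(Exp terms are combined using exp(i*s)*conj(exp(i*t)) = exp(i*(s-t)), and sums of them are collapsed using the identity that for every m > 1 the m distinct m-th roots of unity sum to 0, e.g. 1 + exp(2*I*pi/3) + exp(-2*I*pi/3) = 0.)
Dimension check: dim(rho) = sum (mult * dim) = 0*1 + 3*1 + 3*1 + 3*1 + 0*1 = 9 = chi_rho(e) = 9.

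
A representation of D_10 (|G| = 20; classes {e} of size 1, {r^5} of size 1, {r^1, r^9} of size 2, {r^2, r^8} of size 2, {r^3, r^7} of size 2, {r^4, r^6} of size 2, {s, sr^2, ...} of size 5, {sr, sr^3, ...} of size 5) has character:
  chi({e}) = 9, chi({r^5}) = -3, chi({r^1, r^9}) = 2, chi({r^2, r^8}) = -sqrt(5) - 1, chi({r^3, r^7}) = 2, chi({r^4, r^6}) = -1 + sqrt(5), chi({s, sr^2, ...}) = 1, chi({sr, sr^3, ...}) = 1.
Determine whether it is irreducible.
Not irreducible (reducible): <chi, chi> = 7 > 1.

Why: <chi, chi> = (1/|G|) sum_C |C| * |chi(C)|^2 = (1/20)[1*|9|^2 + 1*|-3|^2 + 2*|2|^2 + 2*|-sqrt(5) - 1|^2 + 2*|2|^2 + 2*|-1 + sqrt(5)|^2 + 5*|1|^2 + 5*|1|^2]
  = (1/20)[(81) + (9) + (8) + (4*sqrt(5) + 12) + (8) + (12 - 4*sqrt(5)) + (5) + (5)] = 140/20 = 7.
A character is irreducible iff <chi, chi> = 1, so this representation is reducible.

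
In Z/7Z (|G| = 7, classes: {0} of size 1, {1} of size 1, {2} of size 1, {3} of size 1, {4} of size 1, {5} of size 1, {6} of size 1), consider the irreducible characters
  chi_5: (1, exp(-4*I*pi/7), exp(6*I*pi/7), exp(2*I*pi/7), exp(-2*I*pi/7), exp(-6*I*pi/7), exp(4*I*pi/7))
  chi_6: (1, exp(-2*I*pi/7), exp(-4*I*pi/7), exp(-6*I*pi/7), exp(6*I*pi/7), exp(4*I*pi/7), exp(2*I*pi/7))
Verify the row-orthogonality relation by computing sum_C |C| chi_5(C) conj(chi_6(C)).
Sum = 0; so <chi_5, chi_6> = 0 (distinct irreducibles are orthogonal).

Working: Compute term by term over conjugacy classes (|C| * chi_5(C) * conj(chi_6(C))):
  1*(1)*conj(1) + 1*(exp(-4*I*pi/7))*conj(exp(-2*I*pi/7)) + 1*(exp(6*I*pi/7))*conj(exp(-4*I*pi/7)) + 1*(exp(2*I*pi/7))*conj(exp(-6*I*pi/7)) + 1*(exp(-2*I*pi/7))*conj(exp(6*I*pi/7)) + 1*(exp(-6*I*pi/7))*conj(exp(4*I*pi/7)) + 1*(exp(4*I*pi/7))*conj(exp(2*I*pi/7))
  = (1) + (exp(-2*I*pi/7)) + (exp(-4*I*pi/7)) + (exp(-6*I*pi/7)) + (exp(6*I*pi/7)) + (exp(4*I*pi/7)) + (exp(2*I*pi/7))
  = 0.
(Exp terms are combined using exp(i*s)*conj(exp(i*t)) = exp(i*(s-t)), and sums of them are collapsed using the identity that for every m > 1 the m distinct m-th roots of unity sum to 0, e.g. 1 + exp(2*I*pi/3) + exp(-2*I*pi/3) = 0.)
Dividing by |G| = 7 gives 0/7 = 0, matching the row-orthogonality relation <chi_5, chi_6> = [chi_5 = chi_6].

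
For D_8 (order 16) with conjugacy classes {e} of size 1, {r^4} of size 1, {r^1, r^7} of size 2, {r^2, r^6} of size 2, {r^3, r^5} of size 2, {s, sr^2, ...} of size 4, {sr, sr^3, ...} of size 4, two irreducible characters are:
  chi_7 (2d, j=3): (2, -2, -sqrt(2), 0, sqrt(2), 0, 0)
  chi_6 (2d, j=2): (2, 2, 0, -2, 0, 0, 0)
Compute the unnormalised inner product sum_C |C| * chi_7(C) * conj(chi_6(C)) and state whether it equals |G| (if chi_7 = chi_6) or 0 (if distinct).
Sum = 0; so <chi_7, chi_6> = 0 (distinct irreducibles are orthogonal).

Proof sketch: Compute term by term over conjugacy classes (|C| * chi_7(C) * conj(chi_6(C))):
  1*(2)*conj(2) + 1*(-2)*conj(2) + 2*(-sqrt(2))*conj(0) + 2*(0)*conj(-2) + 2*(sqrt(2))*conj(0) + 4*(0)*conj(0) + 4*(0)*conj(0)
  = (4) + (-4) + (0) + (0) + (0) + (0) + (0)
  = 0.
Dividing by |G| = 16 gives 0/16 = 0, matching the row-orthogonality relation <chi_7, chi_6> = [chi_7 = chi_6].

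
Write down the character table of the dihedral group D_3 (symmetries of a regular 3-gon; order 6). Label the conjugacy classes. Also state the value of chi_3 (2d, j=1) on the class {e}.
Conjugacy classes: {e} of size 1, {r^1, r^2} of size 2, {s, sr, ..., sr^2} of size 3.
Character table:
  irrep \ class              {e} (size 1)  {r^1, r^2} (size 2)  {s, sr, ..., sr^2} (size 3)
  chi_1 (triv)               1             1                    1                          
  chi_2 (sign: r->1, s->-1)  1             1                    -1                         
  chi_3 (2d, j=1)            2             -1                   0                          

Spot check: chi_3 (2d, j=1) on {e} = 2.

D_3 has order 2*3 = 6 with 3 conjugacy classes, hence 3 irreducibles. Sum of squared dims 1 + 1 + 4 = 6 = |G|. Linear characters come from the abelianisation; the 2-dimensional irreps have character r^k -> 2*cos(2*pi*j*k/3), reflections -> 0.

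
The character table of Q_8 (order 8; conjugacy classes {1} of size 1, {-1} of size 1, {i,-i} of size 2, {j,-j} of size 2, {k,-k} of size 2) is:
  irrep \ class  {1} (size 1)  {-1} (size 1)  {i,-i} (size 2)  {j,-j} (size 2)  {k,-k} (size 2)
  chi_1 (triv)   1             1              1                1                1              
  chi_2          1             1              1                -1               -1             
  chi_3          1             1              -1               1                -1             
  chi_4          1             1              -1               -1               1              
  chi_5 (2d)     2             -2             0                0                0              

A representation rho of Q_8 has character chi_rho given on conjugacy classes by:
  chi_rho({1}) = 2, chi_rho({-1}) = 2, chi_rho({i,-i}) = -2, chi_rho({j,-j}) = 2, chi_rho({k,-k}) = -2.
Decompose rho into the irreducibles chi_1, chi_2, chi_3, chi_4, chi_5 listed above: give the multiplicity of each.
Multiplicities: chi_1: 0, chi_2: 0, chi_3: 2, chi_4: 0, chi_5: 0.

Reasoning: Use <chi_rho, chi> = (1/|G|) sum_C |C| * chi_rho(C) * conj(chi(C)) with |G| = 8 for each irreducible chi in the table:
  <chi_rho, chi_1> = (1/8)[1*(2)*conj(1) + 1*(2)*conj(1) + 2*(-2)*conj(1) + 2*(2)*conj(1) + 2*(-2)*conj(1)]
      = (1/8)[(2) + (2) + (-4) + (4) + (-4)] = 0/8 = 0
  <chi_rho, chi_2> = (1/8)[1*(2)*conj(1) + 1*(2)*conj(1) + 2*(-2)*conj(1) + 2*(2)*conj(-1) + 2*(-2)*conj(-1)]
      = (1/8)[(2) + (2) + (-4) + (-4) + (4)] = 0/8 = 0
  <chi_rho, chi_3> = (1/8)[1*(2)*conj(1) + 1*(2)*conj(1) + 2*(-2)*conj(-1) + 2*(2)*conj(1) + 2*(-2)*conj(-1)]
      = (1/8)[(2) + (2) + (4) + (4) + (4)] = 16/8 = 2
  <chi_rho, chi_4> = (1/8)[1*(2)*conj(1) + 1*(2)*conj(1) + 2*(-2)*conj(-1) + 2*(2)*conj(-1) + 2*(-2)*conj(1)]
      = (1/8)[(2) + (2) + (4) + (-4) + (-4)] = 0/8 = 0
  <chi_rho, chi_5> = (1/8)[1*(2)*conj(2) + 1*(2)*conj(-2) + 2*(-2)*conj(0) + 2*(2)*conj(0) + 2*(-2)*conj(0)]
      = (1/8)[(4) + (-4) + (0) + (0) + (0)] = 0/8 = 0
Dimension check: dim(rho) = sum (mult * dim) = 0*1 + 0*1 + 2*1 + 0*1 + 0*2 = 2 = chi_rho(e) = 2.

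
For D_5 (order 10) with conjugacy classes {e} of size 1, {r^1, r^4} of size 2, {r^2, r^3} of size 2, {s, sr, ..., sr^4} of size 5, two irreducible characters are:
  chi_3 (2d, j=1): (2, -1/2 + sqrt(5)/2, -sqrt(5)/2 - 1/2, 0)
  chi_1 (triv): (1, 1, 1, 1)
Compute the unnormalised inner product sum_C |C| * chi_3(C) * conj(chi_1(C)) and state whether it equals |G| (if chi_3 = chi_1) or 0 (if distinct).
Sum = 0; so <chi_3, chi_1> = 0 (distinct irreducibles are orthogonal).

Solution. Compute term by term over conjugacy classes (|C| * chi_3(C) * conj(chi_1(C))):
  1*(2)*conj(1) + 2*(-1/2 + sqrt(5)/2)*conj(1) + 2*(-sqrt(5)/2 - 1/2)*conj(1) + 5*(0)*conj(1)
  = (2) + (-1 + sqrt(5)) + (-sqrt(5) - 1) + (0)
  = 0.
Dividing by |G| = 10 gives 0/10 = 0, matching the row-orthogonality relation <chi_3, chi_1> = [chi_3 = chi_1].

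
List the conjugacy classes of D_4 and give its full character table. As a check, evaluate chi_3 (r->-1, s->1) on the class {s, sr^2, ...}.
Conjugacy classes: {e} of size 1, {r^2} of size 1, {r^1, r^3} of size 2, {s, sr^2, ...} of size 2, {sr, sr^3, ...} of size 2.
Character table:
  irrep \ class              {e} (size 1)  {r^2} (size 1)  {r^1, r^3} (size 2)  {s, sr^2, ...} (size 2)  {sr, sr^3, ...} (size 2)
  chi_1 (triv)               1             1               1                    1                        1                       
  chi_2 (sign: r->1, s->-1)  1             1               1                    -1                       -1                      
  chi_3 (r->-1, s->1)        1             1               -1                   1                        -1                      
  chi_4 (r->-1, s->-1)       1             1               -1                   -1                       1                       
  chi_5 (2d, j=1)            2             -2              0                    0                        0                       

Spot check: chi_3 (r->-1, s->1) on {s, sr^2, ...} = 1.

Why: D_4 has order 2*4 = 8 with 5 conjugacy classes, hence 5 irreducibles. Sum of squared dims 1 + 1 + 1 + 1 + 4 = 8 = |G|. Linear characters come from the abelianisation; the 2-dimensional irreps have character r^k -> 2*cos(2*pi*j*k/4), reflections -> 0.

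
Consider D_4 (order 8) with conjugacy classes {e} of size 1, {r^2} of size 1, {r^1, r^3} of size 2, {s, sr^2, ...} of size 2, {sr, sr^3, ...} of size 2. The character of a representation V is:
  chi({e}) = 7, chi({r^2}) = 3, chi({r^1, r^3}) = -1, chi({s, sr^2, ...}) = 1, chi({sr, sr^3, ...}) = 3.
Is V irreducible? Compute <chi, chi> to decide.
Not irreducible (reducible): <chi, chi> = 10 > 1.

Details: <chi, chi> = (1/|G|) sum_C |C| * |chi(C)|^2 = (1/8)[1*|7|^2 + 1*|3|^2 + 2*|-1|^2 + 2*|1|^2 + 2*|3|^2]
  = (1/8)[(49) + (9) + (2) + (2) + (18)] = 80/8 = 10.
A character is irreducible iff <chi, chi> = 1, so this representation is reducible.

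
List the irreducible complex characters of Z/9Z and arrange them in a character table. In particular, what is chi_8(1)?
Character table of Z/9Z (irreps indexed chi_0,...,chi_8 with chi_k(m) = zeta_9^(k*m), zeta_9 = exp(2*pi*i/9)):
  irrep \ class  {0} (size 1)  {1} (size 1)    {2} (size 1)    {3} (size 1)    {4} (size 1)    {5} (size 1)    {6} (size 1)    {7} (size 1)    {8} (size 1)  
  chi_0          1             1               1               1               1               1               1               1               1             
  chi_1          1             exp(2*I*pi/9)   exp(4*I*pi/9)   exp(2*I*pi/3)   exp(8*I*pi/9)   exp(-8*I*pi/9)  exp(-2*I*pi/3)  exp(-4*I*pi/9)  exp(-2*I*pi/9)
  chi_2          1             exp(4*I*pi/9)   exp(8*I*pi/9)   exp(-2*I*pi/3)  exp(-2*I*pi/9)  exp(2*I*pi/9)   exp(2*I*pi/3)   exp(-8*I*pi/9)  exp(-4*I*pi/9)
  chi_3          1             exp(2*I*pi/3)   exp(-2*I*pi/3)  1               exp(2*I*pi/3)   exp(-2*I*pi/3)  1               exp(2*I*pi/3)   exp(-2*I*pi/3)
  chi_4          1             exp(8*I*pi/9)   exp(-2*I*pi/9)  exp(2*I*pi/3)   exp(-4*I*pi/9)  exp(4*I*pi/9)   exp(-2*I*pi/3)  exp(2*I*pi/9)   exp(-8*I*pi/9)
  chi_5          1             exp(-8*I*pi/9)  exp(2*I*pi/9)   exp(-2*I*pi/3)  exp(4*I*pi/9)   exp(-4*I*pi/9)  exp(2*I*pi/3)   exp(-2*I*pi/9)  exp(8*I*pi/9) 
  chi_6          1             exp(-2*I*pi/3)  exp(2*I*pi/3)   1               exp(-2*I*pi/3)  exp(2*I*pi/3)   1               exp(-2*I*pi/3)  exp(2*I*pi/3) 
  chi_7          1             exp(-4*I*pi/9)  exp(-8*I*pi/9)  exp(2*I*pi/3)   exp(2*I*pi/9)   exp(-2*I*pi/9)  exp(-2*I*pi/3)  exp(8*I*pi/9)   exp(4*I*pi/9) 
  chi_8          1             exp(-2*I*pi/9)  exp(-4*I*pi/9)  exp(-2*I*pi/3)  exp(-8*I*pi/9)  exp(8*I*pi/9)   exp(2*I*pi/3)   exp(4*I*pi/9)   exp(2*I*pi/9) 

Spot check: chi_8(1) = zeta_9^(8*1) = zeta_9^8 = exp(-2*I*pi/9).

Why: Z/9Z is abelian, so all 9 irreducible complex representations are 1-dimensional. They are given by chi_k(m) = zeta_9^(k*m) for k = 0,...,8. Row orthogonality: sum_m chi_k(m) conj(chi_l(m)) = 9 * [k = l].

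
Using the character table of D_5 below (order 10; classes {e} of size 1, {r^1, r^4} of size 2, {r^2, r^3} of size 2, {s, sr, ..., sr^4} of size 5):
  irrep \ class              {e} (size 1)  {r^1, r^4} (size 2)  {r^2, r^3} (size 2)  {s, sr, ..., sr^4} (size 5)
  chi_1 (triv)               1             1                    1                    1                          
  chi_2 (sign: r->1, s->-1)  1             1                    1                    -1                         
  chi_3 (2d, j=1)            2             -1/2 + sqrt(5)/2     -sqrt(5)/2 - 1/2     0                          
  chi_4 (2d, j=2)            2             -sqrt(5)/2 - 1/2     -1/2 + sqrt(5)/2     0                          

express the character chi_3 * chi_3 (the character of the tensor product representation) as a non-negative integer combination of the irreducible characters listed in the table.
chi_3 tensor chi_3 = chi_1 + chi_2 + chi_4 (all other irreducibles have multiplicity 0).

Reasoning: The character of a tensor product is the pointwise product (chi_3 * chi_3)(C) = chi_3(C) * chi_3(C):
  {e}: (2)*(2), {r^1, r^4}: (-1/2 + sqrt(5)/2)*(-1/2 + sqrt(5)/2), {r^2, r^3}: (-sqrt(5)/2 - 1/2)*(-sqrt(5)/2 - 1/2), {s, sr, ..., sr^4}: (0)*(0)
so (chi_3 * chi_3) takes values
  {e} -> 4, {r^1, r^4} -> 3/2 - sqrt(5)/2, {r^2, r^3} -> sqrt(5)/2 + 3/2, {s, sr, ..., sr^4} -> 0.
Now take the inner product of this character with each irreducible chi from the table, <chi_3*chi_3, chi> = (1/10) sum_C |C| (chi_3*chi_3)(C) conj(chi(C)):
  <chi_3*chi_3, chi_1> = (1/10)[1*(4)*conj(1) + 2*(3/2 - sqrt(5)/2)*conj(1) + 2*(sqrt(5)/2 + 3/2)*conj(1) + 5*(0)*conj(1)]
      = (1/10)[(4) + (3 - sqrt(5)) + (sqrt(5) + 3) + (0)] = 10/10 = 1
  <chi_3*chi_3, chi_2> = (1/10)[1*(4)*conj(1) + 2*(3/2 - sqrt(5)/2)*conj(1) + 2*(sqrt(5)/2 + 3/2)*conj(1) + 5*(0)*conj(-1)]
      = (1/10)[(4) + (3 - sqrt(5)) + (sqrt(5) + 3) + (0)] = 10/10 = 1
  <chi_3*chi_3, chi_3> = (1/10)[1*(4)*conj(2) + 2*(3/2 - sqrt(5)/2)*conj(-1/2 + sqrt(5)/2) + 2*(sqrt(5)/2 + 3/2)*conj(-sqrt(5)/2 - 1/2) + 5*(0)*conj(0)]
      = (1/10)[(8) + (-4 + 2*sqrt(5)) + (-2*sqrt(5) - 4) + (0)] = 0/10 = 0
  <chi_3*chi_3, chi_4> = (1/10)[1*(4)*conj(2) + 2*(3/2 - sqrt(5)/2)*conj(-sqrt(5)/2 - 1/2) + 2*(sqrt(5)/2 + 3/2)*conj(-1/2 + sqrt(5)/2) + 5*(0)*conj(0)]
      = (1/10)[(8) + (1 - sqrt(5)) + (1 + sqrt(5)) + (0)] = 10/10 = 1
Hence the multiplicities are chi_1: 1, chi_2: 1, chi_4: 1. Dimension check: dim(chi_3)*dim(chi_3) = 2*2 = 4 and sum (mult * dim) = 1*1 + 1*1 + 1*2 = 4.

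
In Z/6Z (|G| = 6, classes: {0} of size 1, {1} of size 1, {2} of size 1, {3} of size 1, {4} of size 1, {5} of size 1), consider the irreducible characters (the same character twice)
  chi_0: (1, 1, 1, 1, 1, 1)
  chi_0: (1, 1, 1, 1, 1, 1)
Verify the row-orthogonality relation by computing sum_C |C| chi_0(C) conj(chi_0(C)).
Sum = 6 = |G| = 6; so <chi_0, chi_0> = 1 (norm-1 confirms irreducibility).

Solution. Compute term by term over conjugacy classes (|C| * chi_0(C) * conj(chi_0(C))):
  1*(1)*conj(1) + 1*(1)*conj(1) + 1*(1)*conj(1) + 1*(1)*conj(1) + 1*(1)*conj(1) + 1*(1)*conj(1)
  = (1) + (1) + (1) + (1) + (1) + (1)
  = 6.
(Exp terms are combined using exp(i*s)*conj(exp(i*t)) = exp(i*(s-t)), and sums of them are collapsed using the identity that for every m > 1 the m distinct m-th roots of unity sum to 0, e.g. 1 + exp(2*I*pi/3) + exp(-2*I*pi/3) = 0.)
Dividing by |G| = 6 gives 6/6 = 1, matching the row-orthogonality relation <chi_0, chi_0> = [chi_0 = chi_0].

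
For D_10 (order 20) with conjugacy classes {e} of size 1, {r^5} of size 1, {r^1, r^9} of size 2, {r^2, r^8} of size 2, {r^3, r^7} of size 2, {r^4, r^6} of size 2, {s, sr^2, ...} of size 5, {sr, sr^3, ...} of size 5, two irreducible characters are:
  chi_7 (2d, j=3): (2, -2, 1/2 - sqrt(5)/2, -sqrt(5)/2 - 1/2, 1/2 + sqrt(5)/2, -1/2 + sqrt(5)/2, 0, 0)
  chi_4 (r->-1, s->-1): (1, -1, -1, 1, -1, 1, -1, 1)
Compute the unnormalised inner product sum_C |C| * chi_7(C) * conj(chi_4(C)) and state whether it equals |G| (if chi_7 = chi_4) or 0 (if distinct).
Sum = 0; so <chi_7, chi_4> = 0 (distinct irreducibles are orthogonal).

Justification: Compute term by term over conjugacy classes (|C| * chi_7(C) * conj(chi_4(C))):
  1*(2)*conj(1) + 1*(-2)*conj(-1) + 2*(1/2 - sqrt(5)/2)*conj(-1) + 2*(-sqrt(5)/2 - 1/2)*conj(1) + 2*(1/2 + sqrt(5)/2)*conj(-1) + 2*(-1/2 + sqrt(5)/2)*conj(1) + 5*(0)*conj(-1) + 5*(0)*conj(1)
  = (2) + (2) + (-1 + sqrt(5)) + (-sqrt(5) - 1) + (-sqrt(5) - 1) + (-1 + sqrt(5)) + (0) + (0)
  = 0.
Dividing by |G| = 20 gives 0/20 = 0, matching the row-orthogonality relation <chi_7, chi_4> = [chi_7 = chi_4].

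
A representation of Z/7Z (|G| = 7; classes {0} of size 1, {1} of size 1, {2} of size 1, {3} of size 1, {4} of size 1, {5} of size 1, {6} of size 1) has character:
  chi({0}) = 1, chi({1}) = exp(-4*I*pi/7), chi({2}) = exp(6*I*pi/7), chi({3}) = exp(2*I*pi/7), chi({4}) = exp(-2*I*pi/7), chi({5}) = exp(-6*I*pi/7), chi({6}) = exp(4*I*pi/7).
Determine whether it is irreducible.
Irreducible: <chi, chi> = 1.

Solution. <chi, chi> = (1/|G|) sum_C |C| * |chi(C)|^2 = (1/7)[1*|1|^2 + 1*|exp(-4*I*pi/7)|^2 + 1*|exp(6*I*pi/7)|^2 + 1*|exp(2*I*pi/7)|^2 + 1*|exp(-2*I*pi/7)|^2 + 1*|exp(-6*I*pi/7)|^2 + 1*|exp(4*I*pi/7)|^2]
  = (1/7)[(1) + (1) + (1) + (1) + (1) + (1) + (1)] = 7/7 = 1.
(Exp terms are combined using exp(i*s)*conj(exp(i*t)) = exp(i*(s-t)), and sums of them are collapsed using the identity that for every m > 1 the m distinct m-th roots of unity sum to 0, e.g. 1 + exp(2*I*pi/3) + exp(-2*I*pi/3) = 0.)
A character is irreducible iff <chi, chi> = 1, so this representation is irreducible.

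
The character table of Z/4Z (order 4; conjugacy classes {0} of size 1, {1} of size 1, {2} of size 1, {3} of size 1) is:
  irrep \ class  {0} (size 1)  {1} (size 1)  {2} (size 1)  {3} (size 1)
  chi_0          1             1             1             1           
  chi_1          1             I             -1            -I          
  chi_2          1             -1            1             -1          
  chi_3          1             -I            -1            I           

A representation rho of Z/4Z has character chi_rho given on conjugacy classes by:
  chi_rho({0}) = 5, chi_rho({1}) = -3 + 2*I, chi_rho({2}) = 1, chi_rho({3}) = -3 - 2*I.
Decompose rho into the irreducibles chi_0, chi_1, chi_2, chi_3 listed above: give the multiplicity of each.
Multiplicities: chi_0: 0, chi_1: 2, chi_2: 3, chi_3: 0.

Explanation: Use <chi_rho, chi> = (1/|G|) sum_C |C| * chi_rho(C) * conj(chi(C)) with |G| = 4 for each irreducible chi in the table:
  <chi_rho, chi_0> = (1/4)[1*(5)*conj(1) + 1*(-3 + 2*I)*conj(1) + 1*(1)*conj(1) + 1*(-3 - 2*I)*conj(1)]
      = (1/4)[(5) + (-3 + 2*I) + (1) + (-3 - 2*I)] = 0/4 = 0
  <chi_rho, chi_1> = (1/4)[1*(5)*conj(1) + 1*(-3 + 2*I)*conj(I) + 1*(1)*conj(-1) + 1*(-3 - 2*I)*conj(-I)]
      = (1/4)[(5) + (2 + 3*I) + (-1) + (2 - 3*I)] = 8/4 = 2
  <chi_rho, chi_2> = (1/4)[1*(5)*conj(1) + 1*(-3 + 2*I)*conj(-1) + 1*(1)*conj(1) + 1*(-3 - 2*I)*conj(-1)]
      = (1/4)[(5) + (3 - 2*I) + (1) + (3 + 2*I)] = 12/4 = 3
  <chi_rho, chi_3> = (1/4)[1*(5)*conj(1) + 1*(-3 + 2*I)*conj(-I) + 1*(1)*conj(-1) + 1*(-3 - 2*I)*conj(I)]
      = (1/4)[(5) + (-2 - 3*I) + (-1) + (-2 + 3*I)] = 0/4 = 0
(Exp terms are combined using exp(i*s)*conj(exp(i*t)) = exp(i*(s-t)), and sums of them are collapsed using the identity that for every m > 1 the m distinct m-th roots of unity sum to 0, e.g. 1 + exp(2*I*pi/3) + exp(-2*I*pi/3) = 0.)
Dimension check: dim(rho) = sum (mult * dim) = 0*1 + 2*1 + 3*1 + 0*1 = 5 = chi_rho(e) = 5.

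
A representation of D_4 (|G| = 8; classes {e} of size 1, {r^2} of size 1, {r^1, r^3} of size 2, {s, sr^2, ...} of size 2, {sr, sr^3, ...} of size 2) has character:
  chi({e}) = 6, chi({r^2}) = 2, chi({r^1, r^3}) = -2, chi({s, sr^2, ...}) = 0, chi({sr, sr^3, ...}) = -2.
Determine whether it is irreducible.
Not irreducible (reducible): <chi, chi> = 7 > 1.

Why: <chi, chi> = (1/|G|) sum_C |C| * |chi(C)|^2 = (1/8)[1*|6|^2 + 1*|2|^2 + 2*|-2|^2 + 2*|0|^2 + 2*|-2|^2]
  = (1/8)[(36) + (4) + (8) + (0) + (8)] = 56/8 = 7.
A character is irreducible iff <chi, chi> = 1, so this representation is reducible.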